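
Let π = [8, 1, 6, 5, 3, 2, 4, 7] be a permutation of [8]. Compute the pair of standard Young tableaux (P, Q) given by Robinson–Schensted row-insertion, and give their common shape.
P = [1, 2, 4, 7] / [3] / [5] / [6] / [8];  Q = [1, 3, 7, 8] / [2] / [4] / [5] / [6];  common shape = (4, 1, 1, 1, 1)

Row-insert the values π_1, π_2, … into P one at a time, bumping the leftmost entry strictly greater than the inserted value down to the next row. The recording tableau Q records, in position (i, j), the step at which that cell was added to P.
  Insert 8 (step 1): P = [8];  Q = [1]
  Insert 1 (step 2): P = [1] / [8];  Q = [1] / [2]
  Insert 6 (step 3): P = [1, 6] / [8];  Q = [1, 3] / [2]
  Insert 5 (step 4): P = [1, 5] / [6] / [8];  Q = [1, 3] / [2] / [4]
  Insert 3 (step 5): P = [1, 3] / [5] / [6] / [8];  Q = [1, 3] / [2] / [4] / [5]
  Insert 2 (step 6): P = [1, 2] / [3] / [5] / [6] / [8];  Q = [1, 3] / [2] / [4] / [5] / [6]
  Insert 4 (step 7): P = [1, 2, 4] / [3] / [5] / [6] / [8];  Q = [1, 3, 7] / [2] / [4] / [5] / [6]
  Insert 7 (step 8): P = [1, 2, 4, 7] / [3] / [5] / [6] / [8];  Q = [1, 3, 7, 8] / [2] / [4] / [5] / [6]
Final shape: (4, 1, 1, 1, 1).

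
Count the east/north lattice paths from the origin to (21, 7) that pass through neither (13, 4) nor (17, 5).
Number of paths = 574830

Inclusion–exclusion. Total paths: C(28, 21) = 1184040. Through P₁: C(17, 13)·C(11, 8) = 392700. Through P₂: C(22, 17)·C(6, 4) = 395010. Since P₁ is strictly southwest of P₂, a monotone path through both must visit P₁ then P₂; paths through both = C(17, 13)·C(5, 4)·C(6, 4) = 178500. Avoid both = 1184040 − 392700 − 395010 + 178500 = 574830.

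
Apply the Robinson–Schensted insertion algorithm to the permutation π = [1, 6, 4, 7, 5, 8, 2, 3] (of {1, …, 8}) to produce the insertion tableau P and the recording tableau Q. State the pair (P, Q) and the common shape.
P = [1, 2, 3, 8] / [4, 5] / [6, 7];  Q = [1, 2, 4, 6] / [3, 5] / [7, 8];  common shape = (4, 2, 2)

Row-insert the values π_1, π_2, … into P one at a time, bumping the leftmost entry strictly greater than the inserted value down to the next row. The recording tableau Q records, in position (i, j), the step at which that cell was added to P.
  Insert 1 (step 1): P = [1];  Q = [1]
  Insert 6 (step 2): P = [1, 6];  Q = [1, 2]
  Insert 4 (step 3): P = [1, 4] / [6];  Q = [1, 2] / [3]
  Insert 7 (step 4): P = [1, 4, 7] / [6];  Q = [1, 2, 4] / [3]
  Insert 5 (step 5): P = [1, 4, 5] / [6, 7];  Q = [1, 2, 4] / [3, 5]
  Insert 8 (step 6): P = [1, 4, 5, 8] / [6, 7];  Q = [1, 2, 4, 6] / [3, 5]
  Insert 2 (step 7): P = [1, 2, 5, 8] / [4, 7] / [6];  Q = [1, 2, 4, 6] / [3, 5] / [7]
  Insert 3 (step 8): P = [1, 2, 3, 8] / [4, 5] / [6, 7];  Q = [1, 2, 4, 6] / [3, 5] / [7, 8]
Final shape: (4, 2, 2).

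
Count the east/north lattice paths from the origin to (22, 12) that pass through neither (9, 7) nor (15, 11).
Number of paths = 407746040

Inclusion–exclusion. Total paths: C(34, 22) = 548354040. Through P₁: C(16, 9)·C(18, 13) = 98017920. Through P₂: C(26, 15)·C(8, 7) = 61809280. Since P₁ is strictly southwest of P₂, a monotone path through both must visit P₁ then P₂; paths through both = C(16, 9)·C(10, 6)·C(8, 7) = 19219200. Avoid both = 548354040 − 98017920 − 61809280 + 19219200 = 407746040.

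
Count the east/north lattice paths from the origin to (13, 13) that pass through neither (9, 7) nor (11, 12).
Number of paths = 4662686

Inclusion–exclusion. Total paths: C(26, 13) = 10400600. Through P₁: C(16, 9)·C(10, 4) = 2402400. Through P₂: C(23, 11)·C(3, 2) = 4056234. Since P₁ is strictly southwest of P₂, a monotone path through both must visit P₁ then P₂; paths through both = C(16, 9)·C(7, 2)·C(3, 2) = 720720. Avoid both = 10400600 − 2402400 − 4056234 + 720720 = 4662686.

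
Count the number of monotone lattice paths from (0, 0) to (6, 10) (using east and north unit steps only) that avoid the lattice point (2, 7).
Number of paths = 6748

Total paths from (0, 0) to (6, 10): C(16, 6) = 8008. Paths through (2, 7): (paths (0, 0) → (2, 7)) × (paths (2, 7) → (6, 10)) = C(9, 2) · C(7, 4) = 36 · 35 = 1260. Avoidance count = 8008 − 1260 = 6748.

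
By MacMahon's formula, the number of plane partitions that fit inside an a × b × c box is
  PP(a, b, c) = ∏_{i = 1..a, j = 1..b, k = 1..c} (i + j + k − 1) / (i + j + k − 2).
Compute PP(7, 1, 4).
PP(7, 1, 4) = 330

Evaluate the triple product over i = 1..7, j = 1..1, k = 1..4. The factors are (2/1) · (3/2) · (4/3) · (5/4) · (3/2) · (4/3) · (5/4) · (6/5) · … (28 factors total). The numerators and denominators telescope so the product is an integer; carrying out the multiplication exactly gives PP(7, 1, 4) = 330.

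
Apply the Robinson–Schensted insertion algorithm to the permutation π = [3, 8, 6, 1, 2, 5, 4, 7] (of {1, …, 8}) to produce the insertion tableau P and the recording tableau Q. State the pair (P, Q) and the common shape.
P = [1, 2, 4, 7] / [3, 5] / [6] / [8];  Q = [1, 2, 6, 8] / [3, 5] / [4] / [7];  common shape = (4, 2, 1, 1)

Row-insert the values π_1, π_2, … into P one at a time, bumping the leftmost entry strictly greater than the inserted value down to the next row. The recording tableau Q records, in position (i, j), the step at which that cell was added to P.
  Insert 3 (step 1): P = [3];  Q = [1]
  Insert 8 (step 2): P = [3, 8];  Q = [1, 2]
  Insert 6 (step 3): P = [3, 6] / [8];  Q = [1, 2] / [3]
  Insert 1 (step 4): P = [1, 6] / [3] / [8];  Q = [1, 2] / [3] / [4]
  Insert 2 (step 5): P = [1, 2] / [3, 6] / [8];  Q = [1, 2] / [3, 5] / [4]
  Insert 5 (step 6): P = [1, 2, 5] / [3, 6] / [8];  Q = [1, 2, 6] / [3, 5] / [4]
  Insert 4 (step 7): P = [1, 2, 4] / [3, 5] / [6] / [8];  Q = [1, 2, 6] / [3, 5] / [4] / [7]
  Insert 7 (step 8): P = [1, 2, 4, 7] / [3, 5] / [6] / [8];  Q = [1, 2, 6, 8] / [3, 5] / [4] / [7]
Final shape: (4, 2, 1, 1).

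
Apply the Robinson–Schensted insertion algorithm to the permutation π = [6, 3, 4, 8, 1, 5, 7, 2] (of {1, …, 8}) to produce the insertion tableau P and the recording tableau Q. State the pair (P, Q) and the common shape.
P = [1, 2, 5, 7] / [3, 4] / [6, 8];  Q = [1, 3, 4, 7] / [2, 6] / [5, 8];  common shape = (4, 2, 2)

Row-insert the values π_1, π_2, … into P one at a time, bumping the leftmost entry strictly greater than the inserted value down to the next row. The recording tableau Q records, in position (i, j), the step at which that cell was added to P.
  Insert 6 (step 1): P = [6];  Q = [1]
  Insert 3 (step 2): P = [3] / [6];  Q = [1] / [2]
  Insert 4 (step 3): P = [3, 4] / [6];  Q = [1, 3] / [2]
  Insert 8 (step 4): P = [3, 4, 8] / [6];  Q = [1, 3, 4] / [2]
  Insert 1 (step 5): P = [1, 4, 8] / [3] / [6];  Q = [1, 3, 4] / [2] / [5]
  Insert 5 (step 6): P = [1, 4, 5] / [3, 8] / [6];  Q = [1, 3, 4] / [2, 6] / [5]
  Insert 7 (step 7): P = [1, 4, 5, 7] / [3, 8] / [6];  Q = [1, 3, 4, 7] / [2, 6] / [5]
  Insert 2 (step 8): P = [1, 2, 5, 7] / [3, 4] / [6, 8];  Q = [1, 3, 4, 7] / [2, 6] / [5, 8]
Final shape: (4, 2, 2).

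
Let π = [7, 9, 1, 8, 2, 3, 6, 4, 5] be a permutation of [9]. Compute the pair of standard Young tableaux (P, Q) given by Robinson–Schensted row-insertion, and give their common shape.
P = [1, 2, 3, 4, 5] / [6, 8] / [7] / [9];  Q = [1, 2, 6, 7, 9] / [3, 4] / [5] / [8];  common shape = (5, 2, 1, 1)

Row-insert the values π_1, π_2, … into P one at a time, bumping the leftmost entry strictly greater than the inserted value down to the next row. The recording tableau Q records, in position (i, j), the step at which that cell was added to P.
  Insert 7 (step 1): P = [7];  Q = [1]
  Insert 9 (step 2): P = [7, 9];  Q = [1, 2]
  Insert 1 (step 3): P = [1, 9] / [7];  Q = [1, 2] / [3]
  Insert 8 (step 4): P = [1, 8] / [7, 9];  Q = [1, 2] / [3, 4]
  Insert 2 (step 5): P = [1, 2] / [7, 8] / [9];  Q = [1, 2] / [3, 4] / [5]
  Insert 3 (step 6): P = [1, 2, 3] / [7, 8] / [9];  Q = [1, 2, 6] / [3, 4] / [5]
  Insert 6 (step 7): P = [1, 2, 3, 6] / [7, 8] / [9];  Q = [1, 2, 6, 7] / [3, 4] / [5]
  Insert 4 (step 8): P = [1, 2, 3, 4] / [6, 8] / [7] / [9];  Q = [1, 2, 6, 7] / [3, 4] / [5] / [8]
  Insert 5 (step 9): P = [1, 2, 3, 4, 5] / [6, 8] / [7] / [9];  Q = [1, 2, 6, 7, 9] / [3, 4] / [5] / [8]
Final shape: (5, 2, 1, 1).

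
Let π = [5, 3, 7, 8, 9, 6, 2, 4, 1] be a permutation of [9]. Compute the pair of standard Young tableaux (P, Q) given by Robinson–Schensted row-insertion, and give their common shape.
P = [1, 4, 8, 9] / [2, 6] / [3, 7] / [5];  Q = [1, 3, 4, 5] / [2, 6] / [7, 8] / [9];  common shape = (4, 2, 2, 1)

Row-insert the values π_1, π_2, … into P one at a time, bumping the leftmost entry strictly greater than the inserted value down to the next row. The recording tableau Q records, in position (i, j), the step at which that cell was added to P.
  Insert 5 (step 1): P = [5];  Q = [1]
  Insert 3 (step 2): P = [3] / [5];  Q = [1] / [2]
  Insert 7 (step 3): P = [3, 7] / [5];  Q = [1, 3] / [2]
  Insert 8 (step 4): P = [3, 7, 8] / [5];  Q = [1, 3, 4] / [2]
  Insert 9 (step 5): P = [3, 7, 8, 9] / [5];  Q = [1, 3, 4, 5] / [2]
  Insert 6 (step 6): P = [3, 6, 8, 9] / [5, 7];  Q = [1, 3, 4, 5] / [2, 6]
  Insert 2 (step 7): P = [2, 6, 8, 9] / [3, 7] / [5];  Q = [1, 3, 4, 5] / [2, 6] / [7]
  Insert 4 (step 8): P = [2, 4, 8, 9] / [3, 6] / [5, 7];  Q = [1, 3, 4, 5] / [2, 6] / [7, 8]
  Insert 1 (step 9): P = [1, 4, 8, 9] / [2, 6] / [3, 7] / [5];  Q = [1, 3, 4, 5] / [2, 6] / [7, 8] / [9]
Final shape: (4, 2, 2, 1).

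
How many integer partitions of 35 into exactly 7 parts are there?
p(35, 7 parts) = 1367

Partitions of n into exactly k parts are in bijection with partitions of n − k into at most k parts (subtract 1 from each part). So p(35, exactly 7) = p(28, parts ≤ 7). Computing via the recurrence p(m, j) = p(m, j−1) + p(m−j, j) gives 1367.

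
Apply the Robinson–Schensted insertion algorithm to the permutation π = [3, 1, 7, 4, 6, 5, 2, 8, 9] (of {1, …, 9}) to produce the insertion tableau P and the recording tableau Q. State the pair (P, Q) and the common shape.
P = [1, 2, 5, 8, 9] / [3, 4] / [6] / [7];  Q = [1, 3, 5, 8, 9] / [2, 4] / [6] / [7];  common shape = (5, 2, 1, 1)

Row-insert the values π_1, π_2, … into P one at a time, bumping the leftmost entry strictly greater than the inserted value down to the next row. The recording tableau Q records, in position (i, j), the step at which that cell was added to P.
  Insert 3 (step 1): P = [3];  Q = [1]
  Insert 1 (step 2): P = [1] / [3];  Q = [1] / [2]
  Insert 7 (step 3): P = [1, 7] / [3];  Q = [1, 3] / [2]
  Insert 4 (step 4): P = [1, 4] / [3, 7];  Q = [1, 3] / [2, 4]
  Insert 6 (step 5): P = [1, 4, 6] / [3, 7];  Q = [1, 3, 5] / [2, 4]
  Insert 5 (step 6): P = [1, 4, 5] / [3, 6] / [7];  Q = [1, 3, 5] / [2, 4] / [6]
  Insert 2 (step 7): P = [1, 2, 5] / [3, 4] / [6] / [7];  Q = [1, 3, 5] / [2, 4] / [6] / [7]
  Insert 8 (step 8): P = [1, 2, 5, 8] / [3, 4] / [6] / [7];  Q = [1, 3, 5, 8] / [2, 4] / [6] / [7]
  Insert 9 (step 9): P = [1, 2, 5, 8, 9] / [3, 4] / [6] / [7];  Q = [1, 3, 5, 8, 9] / [2, 4] / [6] / [7]
Final shape: (5, 2, 1, 1).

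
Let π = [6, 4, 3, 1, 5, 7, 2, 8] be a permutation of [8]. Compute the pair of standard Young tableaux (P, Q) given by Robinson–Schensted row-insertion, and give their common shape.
P = [1, 2, 7, 8] / [3, 5] / [4] / [6];  Q = [1, 5, 6, 8] / [2, 7] / [3] / [4];  common shape = (4, 2, 1, 1)

Row-insert the values π_1, π_2, … into P one at a time, bumping the leftmost entry strictly greater than the inserted value down to the next row. The recording tableau Q records, in position (i, j), the step at which that cell was added to P.
  Insert 6 (step 1): P = [6];  Q = [1]
  Insert 4 (step 2): P = [4] / [6];  Q = [1] / [2]
  Insert 3 (step 3): P = [3] / [4] / [6];  Q = [1] / [2] / [3]
  Insert 1 (step 4): P = [1] / [3] / [4] / [6];  Q = [1] / [2] / [3] / [4]
  Insert 5 (step 5): P = [1, 5] / [3] / [4] / [6];  Q = [1, 5] / [2] / [3] / [4]
  Insert 7 (step 6): P = [1, 5, 7] / [3] / [4] / [6];  Q = [1, 5, 6] / [2] / [3] / [4]
  Insert 2 (step 7): P = [1, 2, 7] / [3, 5] / [4] / [6];  Q = [1, 5, 6] / [2, 7] / [3] / [4]
  Insert 8 (step 8): P = [1, 2, 7, 8] / [3, 5] / [4] / [6];  Q = [1, 5, 6, 8] / [2, 7] / [3] / [4]
Final shape: (4, 2, 1, 1).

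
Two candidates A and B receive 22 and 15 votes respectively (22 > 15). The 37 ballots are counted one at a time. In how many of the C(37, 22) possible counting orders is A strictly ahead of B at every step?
Strict-lead orderings = 1771605360

Total orderings of the 37 votes with 22 for A: C(37, 22) = 9364199760. By the Bertrand ballot formula (Cycle Lemma / reflection principle), the number of orderings in which A is strictly ahead of B throughout is (p − q)/(p + q) · C(p + q, p) = (22 − 15)/(22 + 15) · 9364199760 = 1771605360.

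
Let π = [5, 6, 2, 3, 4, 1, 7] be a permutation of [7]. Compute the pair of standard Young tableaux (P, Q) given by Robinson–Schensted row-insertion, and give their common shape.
P = [1, 3, 4, 7] / [2, 6] / [5];  Q = [1, 2, 5, 7] / [3, 4] / [6];  common shape = (4, 2, 1)

Row-insert the values π_1, π_2, … into P one at a time, bumping the leftmost entry strictly greater than the inserted value down to the next row. The recording tableau Q records, in position (i, j), the step at which that cell was added to P.
  Insert 5 (step 1): P = [5];  Q = [1]
  Insert 6 (step 2): P = [5, 6];  Q = [1, 2]
  Insert 2 (step 3): P = [2, 6] / [5];  Q = [1, 2] / [3]
  Insert 3 (step 4): P = [2, 3] / [5, 6];  Q = [1, 2] / [3, 4]
  Insert 4 (step 5): P = [2, 3, 4] / [5, 6];  Q = [1, 2, 5] / [3, 4]
  Insert 1 (step 6): P = [1, 3, 4] / [2, 6] / [5];  Q = [1, 2, 5] / [3, 4] / [6]
  Insert 7 (step 7): P = [1, 3, 4, 7] / [2, 6] / [5];  Q = [1, 2, 5, 7] / [3, 4] / [6]
Final shape: (4, 2, 1).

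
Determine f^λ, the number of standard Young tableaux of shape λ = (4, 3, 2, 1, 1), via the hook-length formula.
# SYT of shape (4, 3, 2, 1, 1) = 2310

Hook-length formula: f^λ = n! / Π hook(c), product over all cells c of the Young diagram. For λ = (4, 3, 2, 1, 1), n = 11 boxes. Hook lengths by row (left-to-right, top-to-bottom): [8, 5, 3, 1]; [6, 3, 1]; [4, 1]; [2]; [1]. Product of hooks = 17280. So f^λ = 11! / 17280 = 39916800 / 17280 = 2310.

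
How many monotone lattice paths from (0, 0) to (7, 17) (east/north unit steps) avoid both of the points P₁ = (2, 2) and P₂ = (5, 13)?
Number of paths = 157320

Inclusion–exclusion. Total paths: C(24, 7) = 346104. Through P₁: C(4, 2)·C(20, 5) = 93024. Through P₂: C(18, 5)·C(6, 2) = 128520. Since P₁ is strictly southwest of P₂, a monotone path through both must visit P₁ then P₂; paths through both = C(4, 2)·C(14, 3)·C(6, 2) = 32760. Avoid both = 346104 − 93024 − 128520 + 32760 = 157320.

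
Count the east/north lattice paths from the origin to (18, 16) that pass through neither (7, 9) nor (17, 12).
Number of paths = 1596774395

Inclusion–exclusion. Total paths: C(34, 18) = 2203961430. Through P₁: C(16, 7)·C(18, 11) = 364066560. Through P₂: C(29, 17)·C(5, 1) = 259479675. Since P₁ is strictly southwest of P₂, a monotone path through both must visit P₁ then P₂; paths through both = C(16, 7)·C(13, 10)·C(5, 1) = 16359200. Avoid both = 2203961430 − 364066560 − 259479675 + 16359200 = 1596774395.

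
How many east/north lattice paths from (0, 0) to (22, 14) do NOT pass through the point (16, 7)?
Number of paths = 3375607788

Total paths from (0, 0) to (22, 14): C(36, 22) = 3796297200. Paths through (16, 7): (paths (0, 0) → (16, 7)) × (paths (16, 7) → (22, 14)) = C(23, 16) · C(13, 6) = 245157 · 1716 = 420689412. Avoidance count = 3796297200 − 420689412 = 3375607788.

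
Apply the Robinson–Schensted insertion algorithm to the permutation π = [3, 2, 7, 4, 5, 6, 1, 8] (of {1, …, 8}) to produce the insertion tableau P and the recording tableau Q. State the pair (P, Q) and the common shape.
P = [1, 4, 5, 6, 8] / [2, 7] / [3];  Q = [1, 3, 5, 6, 8] / [2, 4] / [7];  common shape = (5, 2, 1)

Row-insert the values π_1, π_2, … into P one at a time, bumping the leftmost entry strictly greater than the inserted value down to the next row. The recording tableau Q records, in position (i, j), the step at which that cell was added to P.
  Insert 3 (step 1): P = [3];  Q = [1]
  Insert 2 (step 2): P = [2] / [3];  Q = [1] / [2]
  Insert 7 (step 3): P = [2, 7] / [3];  Q = [1, 3] / [2]
  Insert 4 (step 4): P = [2, 4] / [3, 7];  Q = [1, 3] / [2, 4]
  Insert 5 (step 5): P = [2, 4, 5] / [3, 7];  Q = [1, 3, 5] / [2, 4]
  Insert 6 (step 6): P = [2, 4, 5, 6] / [3, 7];  Q = [1, 3, 5, 6] / [2, 4]
  Insert 1 (step 7): P = [1, 4, 5, 6] / [2, 7] / [3];  Q = [1, 3, 5, 6] / [2, 4] / [7]
  Insert 8 (step 8): P = [1, 4, 5, 6, 8] / [2, 7] / [3];  Q = [1, 3, 5, 6, 8] / [2, 4] / [7]
Final shape: (5, 2, 1).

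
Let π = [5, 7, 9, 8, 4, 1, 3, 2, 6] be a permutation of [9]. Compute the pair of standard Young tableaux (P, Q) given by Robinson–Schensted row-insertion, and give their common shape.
P = [1, 2, 6] / [3, 7, 8] / [4] / [5] / [9];  Q = [1, 2, 3] / [4, 7, 9] / [5] / [6] / [8];  common shape = (3, 3, 1, 1, 1)

Row-insert the values π_1, π_2, … into P one at a time, bumping the leftmost entry strictly greater than the inserted value down to the next row. The recording tableau Q records, in position (i, j), the step at which that cell was added to P.
  Insert 5 (step 1): P = [5];  Q = [1]
  Insert 7 (step 2): P = [5, 7];  Q = [1, 2]
  Insert 9 (step 3): P = [5, 7, 9];  Q = [1, 2, 3]
  Insert 8 (step 4): P = [5, 7, 8] / [9];  Q = [1, 2, 3] / [4]
  Insert 4 (step 5): P = [4, 7, 8] / [5] / [9];  Q = [1, 2, 3] / [4] / [5]
  Insert 1 (step 6): P = [1, 7, 8] / [4] / [5] / [9];  Q = [1, 2, 3] / [4] / [5] / [6]
  Insert 3 (step 7): P = [1, 3, 8] / [4, 7] / [5] / [9];  Q = [1, 2, 3] / [4, 7] / [5] / [6]
  Insert 2 (step 8): P = [1, 2, 8] / [3, 7] / [4] / [5] / [9];  Q = [1, 2, 3] / [4, 7] / [5] / [6] / [8]
  Insert 6 (step 9): P = [1, 2, 6] / [3, 7, 8] / [4] / [5] / [9];  Q = [1, 2, 3] / [4, 7, 9] / [5] / [6] / [8]
Final shape: (3, 3, 1, 1, 1).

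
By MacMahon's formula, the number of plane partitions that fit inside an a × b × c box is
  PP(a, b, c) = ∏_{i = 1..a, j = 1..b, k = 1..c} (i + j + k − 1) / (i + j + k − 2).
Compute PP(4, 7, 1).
PP(4, 7, 1) = 330

Evaluate the triple product over i = 1..4, j = 1..7, k = 1..1. The factors are (2/1) · (3/2) · (4/3) · (5/4) · (6/5) · (7/6) · (8/7) · (3/2) · … (28 factors total). The numerators and denominators telescope so the product is an integer; carrying out the multiplication exactly gives PP(4, 7, 1) = 330.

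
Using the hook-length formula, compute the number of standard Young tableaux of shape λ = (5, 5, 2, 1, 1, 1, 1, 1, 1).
# SYT of shape (5, 5, 2, 1, 1, 1, 1, 1, 1) = 1649340

Hook-length formula: f^λ = n! / Π hook(c), product over all cells c of the Young diagram. For λ = (5, 5, 2, 1, 1, 1, 1, 1, 1), n = 18 boxes. Hook lengths by row (left-to-right, top-to-bottom): [13, 6, 4, 3, 2]; [12, 5, 3, 2, 1]; [8, 1]; [6]; [5]; [4]; [3]; [2]; [1]. Product of hooks = 3881779200. So f^λ = 18! / 3881779200 = 6402373705728000 / 3881779200 = 1649340.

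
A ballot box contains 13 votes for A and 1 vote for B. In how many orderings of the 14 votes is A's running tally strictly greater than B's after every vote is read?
Strict-lead orderings = 12

Total orderings of the 14 votes with 13 for A: C(14, 13) = 14. By the Bertrand ballot formula (Cycle Lemma / reflection principle), the number of orderings in which A is strictly ahead of B throughout is (p − q)/(p + q) · C(p + q, p) = (13 − 1)/(13 + 1) · 14 = 12.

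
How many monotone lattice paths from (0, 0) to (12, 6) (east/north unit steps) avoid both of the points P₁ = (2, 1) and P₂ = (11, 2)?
Number of paths = 9315

Inclusion–exclusion. Total paths: C(18, 12) = 18564. Through P₁: C(3, 2)·C(15, 10) = 9009. Through P₂: C(13, 11)·C(5, 1) = 390. Since P₁ is strictly southwest of P₂, a monotone path through both must visit P₁ then P₂; paths through both = C(3, 2)·C(10, 9)·C(5, 1) = 150. Avoid both = 18564 − 9009 − 390 + 150 = 9315.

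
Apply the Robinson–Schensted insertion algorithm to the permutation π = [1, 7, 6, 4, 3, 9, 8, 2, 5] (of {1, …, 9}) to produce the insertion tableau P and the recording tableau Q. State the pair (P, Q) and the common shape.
P = [1, 2, 5] / [3, 8] / [4, 9] / [6] / [7];  Q = [1, 2, 6] / [3, 7] / [4, 9] / [5] / [8];  common shape = (3, 2, 2, 1, 1)

Row-insert the values π_1, π_2, … into P one at a time, bumping the leftmost entry strictly greater than the inserted value down to the next row. The recording tableau Q records, in position (i, j), the step at which that cell was added to P.
  Insert 1 (step 1): P = [1];  Q = [1]
  Insert 7 (step 2): P = [1, 7];  Q = [1, 2]
  Insert 6 (step 3): P = [1, 6] / [7];  Q = [1, 2] / [3]
  Insert 4 (step 4): P = [1, 4] / [6] / [7];  Q = [1, 2] / [3] / [4]
  Insert 3 (step 5): P = [1, 3] / [4] / [6] / [7];  Q = [1, 2] / [3] / [4] / [5]
  Insert 9 (step 6): P = [1, 3, 9] / [4] / [6] / [7];  Q = [1, 2, 6] / [3] / [4] / [5]
  Insert 8 (step 7): P = [1, 3, 8] / [4, 9] / [6] / [7];  Q = [1, 2, 6] / [3, 7] / [4] / [5]
  Insert 2 (step 8): P = [1, 2, 8] / [3, 9] / [4] / [6] / [7];  Q = [1, 2, 6] / [3, 7] / [4] / [5] / [8]
  Insert 5 (step 9): P = [1, 2, 5] / [3, 8] / [4, 9] / [6] / [7];  Q = [1, 2, 6] / [3, 7] / [4, 9] / [5] / [8]
Final shape: (3, 2, 2, 1, 1).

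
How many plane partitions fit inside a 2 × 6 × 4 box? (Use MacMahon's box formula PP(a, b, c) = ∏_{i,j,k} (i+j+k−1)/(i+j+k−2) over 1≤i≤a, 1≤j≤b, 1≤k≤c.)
PP(2, 6, 4) = 13860

Evaluate the triple product over i = 1..2, j = 1..6, k = 1..4. The factors are (2/1) · (3/2) · (4/3) · (5/4) · (3/2) · (4/3) · (5/4) · (6/5) · … (48 factors total). The numerators and denominators telescope so the product is an integer; carrying out the multiplication exactly gives PP(2, 6, 4) = 13860.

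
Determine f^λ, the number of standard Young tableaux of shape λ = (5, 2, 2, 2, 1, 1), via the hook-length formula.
# SYT of shape (5, 2, 2, 2, 1, 1) = 10296

Hook-length formula: f^λ = n! / Π hook(c), product over all cells c of the Young diagram. For λ = (5, 2, 2, 2, 1, 1), n = 13 boxes. Hook lengths by row (left-to-right, top-to-bottom): [10, 7, 3, 2, 1]; [6, 3]; [5, 2]; [4, 1]; [2]; [1]. Product of hooks = 604800. So f^λ = 13! / 604800 = 6227020800 / 604800 = 10296.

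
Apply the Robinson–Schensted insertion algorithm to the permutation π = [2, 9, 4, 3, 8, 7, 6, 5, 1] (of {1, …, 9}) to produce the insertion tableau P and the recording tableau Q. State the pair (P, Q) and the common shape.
P = [1, 3, 5] / [2, 6] / [4] / [7] / [8] / [9];  Q = [1, 2, 5] / [3, 6] / [4] / [7] / [8] / [9];  common shape = (3, 2, 1, 1, 1, 1)

Row-insert the values π_1, π_2, … into P one at a time, bumping the leftmost entry strictly greater than the inserted value down to the next row. The recording tableau Q records, in position (i, j), the step at which that cell was added to P.
  Insert 2 (step 1): P = [2];  Q = [1]
  Insert 9 (step 2): P = [2, 9];  Q = [1, 2]
  Insert 4 (step 3): P = [2, 4] / [9];  Q = [1, 2] / [3]
  Insert 3 (step 4): P = [2, 3] / [4] / [9];  Q = [1, 2] / [3] / [4]
  Insert 8 (step 5): P = [2, 3, 8] / [4] / [9];  Q = [1, 2, 5] / [3] / [4]
  Insert 7 (step 6): P = [2, 3, 7] / [4, 8] / [9];  Q = [1, 2, 5] / [3, 6] / [4]
  Insert 6 (step 7): P = [2, 3, 6] / [4, 7] / [8] / [9];  Q = [1, 2, 5] / [3, 6] / [4] / [7]
  Insert 5 (step 8): P = [2, 3, 5] / [4, 6] / [7] / [8] / [9];  Q = [1, 2, 5] / [3, 6] / [4] / [7] / [8]
  Insert 1 (step 9): P = [1, 3, 5] / [2, 6] / [4] / [7] / [8] / [9];  Q = [1, 2, 5] / [3, 6] / [4] / [7] / [8] / [9]
Final shape: (3, 2, 1, 1, 1, 1).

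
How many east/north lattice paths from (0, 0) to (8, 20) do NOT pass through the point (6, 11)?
Number of paths = 2427425

Total paths from (0, 0) to (8, 20): C(28, 8) = 3108105. Paths through (6, 11): (paths (0, 0) → (6, 11)) × (paths (6, 11) → (8, 20)) = C(17, 6) · C(11, 2) = 12376 · 55 = 680680. Avoidance count = 3108105 − 680680 = 2427425.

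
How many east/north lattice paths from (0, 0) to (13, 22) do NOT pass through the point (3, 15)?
Number of paths = 1460468232

Total paths from (0, 0) to (13, 22): C(35, 13) = 1476337800. Paths through (3, 15): (paths (0, 0) → (3, 15)) × (paths (3, 15) → (13, 22)) = C(18, 3) · C(17, 10) = 816 · 19448 = 15869568. Avoidance count = 1476337800 − 15869568 = 1460468232.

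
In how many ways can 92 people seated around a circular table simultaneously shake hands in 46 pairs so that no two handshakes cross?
C_46 = 8740328711533173390046320

These noncrossing handshakes are counted by the Catalan number C_n = (1/(n + 1)) · C(2n, n). For n = 46: C_46 = (1/47) · C(92, 46) = 410795449442059149332177040/47 = 8740328711533173390046320.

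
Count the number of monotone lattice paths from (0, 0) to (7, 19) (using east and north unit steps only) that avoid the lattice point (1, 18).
Number of paths = 657667

Total paths from (0, 0) to (7, 19): C(26, 7) = 657800. Paths through (1, 18): (paths (0, 0) → (1, 18)) × (paths (1, 18) → (7, 19)) = C(19, 1) · C(7, 6) = 19 · 7 = 133. Avoidance count = 657800 − 133 = 657667.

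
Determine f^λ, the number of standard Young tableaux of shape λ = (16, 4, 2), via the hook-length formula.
# SYT of shape (16, 4, 2) = 456456

Hook-length formula: f^λ = n! / Π hook(c), product over all cells c of the Young diagram. For λ = (16, 4, 2), n = 22 boxes. Hook lengths by row (left-to-right, top-to-bottom): [18, 17, 15, 14, 12, 11, 10, 9, 8, 7, 6, 5, 4, 3, 2, 1]; [5, 4, 2, 1]; [2, 1]. Product of hooks = 2462451425280000. So f^λ = 22! / 2462451425280000 = 1124000727777607680000 / 2462451425280000 = 456456.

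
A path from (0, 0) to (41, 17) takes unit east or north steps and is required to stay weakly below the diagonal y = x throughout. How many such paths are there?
Number of paths = 117588504119625

By the reflection principle (André's argument), the number of monotone paths to (41, 17) with n ≤ m that never go above y = x is C(58, 41) − C(58, 42) = 197548686920970 − 79960182801345 = 117588504119625.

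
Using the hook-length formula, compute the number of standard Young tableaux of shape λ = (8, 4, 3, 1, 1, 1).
# SYT of shape (8, 4, 3, 1, 1, 1) = 6872250

Hook-length formula: f^λ = n! / Π hook(c), product over all cells c of the Young diagram. For λ = (8, 4, 3, 1, 1, 1), n = 18 boxes. Hook lengths by row (left-to-right, top-to-bottom): [13, 9, 8, 6, 4, 3, 2, 1]; [8, 4, 3, 1]; [6, 2, 1]; [3]; [2]; [1]. Product of hooks = 931627008. So f^λ = 18! / 931627008 = 6402373705728000 / 931627008 = 6872250.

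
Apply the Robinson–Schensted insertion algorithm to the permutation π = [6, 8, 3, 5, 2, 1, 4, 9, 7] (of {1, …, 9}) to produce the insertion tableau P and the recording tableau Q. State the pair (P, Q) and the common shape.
P = [1, 4, 7] / [2, 5, 9] / [3, 8] / [6];  Q = [1, 2, 8] / [3, 4, 9] / [5, 7] / [6];  common shape = (3, 3, 2, 1)

Row-insert the values π_1, π_2, … into P one at a time, bumping the leftmost entry strictly greater than the inserted value down to the next row. The recording tableau Q records, in position (i, j), the step at which that cell was added to P.
  Insert 6 (step 1): P = [6];  Q = [1]
  Insert 8 (step 2): P = [6, 8];  Q = [1, 2]
  Insert 3 (step 3): P = [3, 8] / [6];  Q = [1, 2] / [3]
  Insert 5 (step 4): P = [3, 5] / [6, 8];  Q = [1, 2] / [3, 4]
  Insert 2 (step 5): P = [2, 5] / [3, 8] / [6];  Q = [1, 2] / [3, 4] / [5]
  Insert 1 (step 6): P = [1, 5] / [2, 8] / [3] / [6];  Q = [1, 2] / [3, 4] / [5] / [6]
  Insert 4 (step 7): P = [1, 4] / [2, 5] / [3, 8] / [6];  Q = [1, 2] / [3, 4] / [5, 7] / [6]
  Insert 9 (step 8): P = [1, 4, 9] / [2, 5] / [3, 8] / [6];  Q = [1, 2, 8] / [3, 4] / [5, 7] / [6]
  Insert 7 (step 9): P = [1, 4, 7] / [2, 5, 9] / [3, 8] / [6];  Q = [1, 2, 8] / [3, 4, 9] / [5, 7] / [6]
Final shape: (3, 3, 2, 1).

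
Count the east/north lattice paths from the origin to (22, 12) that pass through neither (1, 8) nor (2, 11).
Number of paths = 548239308

Inclusion–exclusion. Total paths: C(34, 22) = 548354040. Through P₁: C(9, 1)·C(25, 21) = 113850. Through P₂: C(13, 2)·C(21, 20) = 1638. Since P₁ is strictly southwest of P₂, a monotone path through both must visit P₁ then P₂; paths through both = C(9, 1)·C(4, 1)·C(21, 20) = 756. Avoid both = 548354040 − 113850 − 1638 + 756 = 548239308.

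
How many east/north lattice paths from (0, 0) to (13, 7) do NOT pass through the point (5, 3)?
Number of paths = 49800

Total paths from (0, 0) to (13, 7): C(20, 13) = 77520. Paths through (5, 3): (paths (0, 0) → (5, 3)) × (paths (5, 3) → (13, 7)) = C(8, 5) · C(12, 8) = 56 · 495 = 27720. Avoidance count = 77520 − 27720 = 49800.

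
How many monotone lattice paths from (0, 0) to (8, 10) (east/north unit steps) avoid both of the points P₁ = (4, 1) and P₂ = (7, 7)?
Number of paths = 28135

Inclusion–exclusion. Total paths: C(18, 8) = 43758. Through P₁: C(5, 4)·C(13, 4) = 3575. Through P₂: C(14, 7)·C(4, 1) = 13728. Since P₁ is strictly southwest of P₂, a monotone path through both must visit P₁ then P₂; paths through both = C(5, 4)·C(9, 3)·C(4, 1) = 1680. Avoid both = 43758 − 3575 − 13728 + 1680 = 28135.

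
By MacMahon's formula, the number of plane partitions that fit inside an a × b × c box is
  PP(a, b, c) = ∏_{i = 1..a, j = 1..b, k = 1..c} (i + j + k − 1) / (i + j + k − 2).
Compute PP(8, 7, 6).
PP(8, 7, 6) = 19702998159210080

Evaluate the triple product over i = 1..8, j = 1..7, k = 1..6. The factors are (2/1) · (3/2) · (4/3) · (5/4) · (6/5) · (7/6) · (3/2) · (4/3) · … (336 factors total). The numerators and denominators telescope so the product is an integer; carrying out the multiplication exactly gives PP(8, 7, 6) = 19702998159210080.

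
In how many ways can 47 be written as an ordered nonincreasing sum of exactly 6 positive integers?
p(47, 6 parts) = 4070

Partitions of n into exactly k parts are in bijection with partitions of n − k into at most k parts (subtract 1 from each part). So p(47, exactly 6) = p(41, parts ≤ 6). Computing via the recurrence p(m, j) = p(m, j−1) + p(m−j, j) gives 4070.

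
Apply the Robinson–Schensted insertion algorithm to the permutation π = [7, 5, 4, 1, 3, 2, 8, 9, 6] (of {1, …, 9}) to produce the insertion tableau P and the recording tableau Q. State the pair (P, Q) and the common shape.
P = [1, 2, 6, 9] / [3, 8] / [4] / [5] / [7];  Q = [1, 5, 7, 8] / [2, 9] / [3] / [4] / [6];  common shape = (4, 2, 1, 1, 1)

Row-insert the values π_1, π_2, … into P one at a time, bumping the leftmost entry strictly greater than the inserted value down to the next row. The recording tableau Q records, in position (i, j), the step at which that cell was added to P.
  Insert 7 (step 1): P = [7];  Q = [1]
  Insert 5 (step 2): P = [5] / [7];  Q = [1] / [2]
  Insert 4 (step 3): P = [4] / [5] / [7];  Q = [1] / [2] / [3]
  Insert 1 (step 4): P = [1] / [4] / [5] / [7];  Q = [1] / [2] / [3] / [4]
  Insert 3 (step 5): P = [1, 3] / [4] / [5] / [7];  Q = [1, 5] / [2] / [3] / [4]
  Insert 2 (step 6): P = [1, 2] / [3] / [4] / [5] / [7];  Q = [1, 5] / [2] / [3] / [4] / [6]
  Insert 8 (step 7): P = [1, 2, 8] / [3] / [4] / [5] / [7];  Q = [1, 5, 7] / [2] / [3] / [4] / [6]
  Insert 9 (step 8): P = [1, 2, 8, 9] / [3] / [4] / [5] / [7];  Q = [1, 5, 7, 8] / [2] / [3] / [4] / [6]
  Insert 6 (step 9): P = [1, 2, 6, 9] / [3, 8] / [4] / [5] / [7];  Q = [1, 5, 7, 8] / [2, 9] / [3] / [4] / [6]
Final shape: (4, 2, 1, 1, 1).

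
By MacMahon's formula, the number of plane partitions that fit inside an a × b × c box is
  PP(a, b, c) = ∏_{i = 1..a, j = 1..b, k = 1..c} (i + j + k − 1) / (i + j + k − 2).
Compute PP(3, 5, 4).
PP(3, 5, 4) = 116424

Evaluate the triple product over i = 1..3, j = 1..5, k = 1..4. The factors are (2/1) · (3/2) · (4/3) · (5/4) · (3/2) · (4/3) · (5/4) · (6/5) · … (60 factors total). The numerators and denominators telescope so the product is an integer; carrying out the multiplication exactly gives PP(3, 5, 4) = 116424.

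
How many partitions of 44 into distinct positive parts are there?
q(44) = 1816

A partition into distinct parts is a strictly decreasing sequence summing to n. The recurrence d(n, m) = d(n, m−1) + d(n−m, m−1) (use part m at most once) with q(n) = d(n, n) gives q(44) = 1816. (Euler's theorem: # distinct-part partitions = # odd-part partitions.)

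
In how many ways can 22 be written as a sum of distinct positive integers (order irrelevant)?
q(22) = 89

A partition into distinct parts is a strictly decreasing sequence summing to n. The recurrence d(n, m) = d(n, m−1) + d(n−m, m−1) (use part m at most once) with q(n) = d(n, n) gives q(22) = 89. (Euler's theorem: # distinct-part partitions = # odd-part partitions.)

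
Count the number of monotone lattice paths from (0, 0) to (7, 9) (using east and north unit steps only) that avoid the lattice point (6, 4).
Number of paths = 10180

Total paths from (0, 0) to (7, 9): C(16, 7) = 11440. Paths through (6, 4): (paths (0, 0) → (6, 4)) × (paths (6, 4) → (7, 9)) = C(10, 6) · C(6, 1) = 210 · 6 = 1260. Avoidance count = 11440 − 1260 = 10180.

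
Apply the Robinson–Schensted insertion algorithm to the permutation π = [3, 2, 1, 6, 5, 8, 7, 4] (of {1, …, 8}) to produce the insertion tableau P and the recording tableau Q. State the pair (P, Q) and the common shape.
P = [1, 4, 7] / [2, 5, 8] / [3, 6];  Q = [1, 4, 6] / [2, 5, 7] / [3, 8];  common shape = (3, 3, 2)

Row-insert the values π_1, π_2, … into P one at a time, bumping the leftmost entry strictly greater than the inserted value down to the next row. The recording tableau Q records, in position (i, j), the step at which that cell was added to P.
  Insert 3 (step 1): P = [3];  Q = [1]
  Insert 2 (step 2): P = [2] / [3];  Q = [1] / [2]
  Insert 1 (step 3): P = [1] / [2] / [3];  Q = [1] / [2] / [3]
  Insert 6 (step 4): P = [1, 6] / [2] / [3];  Q = [1, 4] / [2] / [3]
  Insert 5 (step 5): P = [1, 5] / [2, 6] / [3];  Q = [1, 4] / [2, 5] / [3]
  Insert 8 (step 6): P = [1, 5, 8] / [2, 6] / [3];  Q = [1, 4, 6] / [2, 5] / [3]
  Insert 7 (step 7): P = [1, 5, 7] / [2, 6, 8] / [3];  Q = [1, 4, 6] / [2, 5, 7] / [3]
  Insert 4 (step 8): P = [1, 4, 7] / [2, 5, 8] / [3, 6];  Q = [1, 4, 6] / [2, 5, 7] / [3, 8]
Final shape: (3, 3, 2).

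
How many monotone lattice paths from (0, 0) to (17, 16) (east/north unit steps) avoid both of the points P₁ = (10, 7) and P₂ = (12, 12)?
Number of paths = 655053742

Inclusion–exclusion. Total paths: C(33, 17) = 1166803110. Through P₁: C(17, 10)·C(16, 7) = 222485120. Through P₂: C(24, 12)·C(9, 5) = 340723656. Since P₁ is strictly southwest of P₂, a monotone path through both must visit P₁ then P₂; paths through both = C(17, 10)·C(7, 2)·C(9, 5) = 51459408. Avoid both = 1166803110 − 222485120 − 340723656 + 51459408 = 655053742.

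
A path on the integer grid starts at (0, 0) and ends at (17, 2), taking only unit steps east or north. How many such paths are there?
Number of paths = 171

A monotone lattice path from (0, 0) to (17, 2) consists of 17 east steps and 2 north steps in some order, so it is determined by which 17 of the 19 steps are east. The count is C(19, 17) = 171.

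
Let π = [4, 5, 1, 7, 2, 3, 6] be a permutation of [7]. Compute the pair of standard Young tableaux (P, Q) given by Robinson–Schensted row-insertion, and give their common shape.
P = [1, 2, 3, 6] / [4, 5, 7];  Q = [1, 2, 4, 7] / [3, 5, 6];  common shape = (4, 3)

Row-insert the values π_1, π_2, … into P one at a time, bumping the leftmost entry strictly greater than the inserted value down to the next row. The recording tableau Q records, in position (i, j), the step at which that cell was added to P.
  Insert 4 (step 1): P = [4];  Q = [1]
  Insert 5 (step 2): P = [4, 5];  Q = [1, 2]
  Insert 1 (step 3): P = [1, 5] / [4];  Q = [1, 2] / [3]
  Insert 7 (step 4): P = [1, 5, 7] / [4];  Q = [1, 2, 4] / [3]
  Insert 2 (step 5): P = [1, 2, 7] / [4, 5];  Q = [1, 2, 4] / [3, 5]
  Insert 3 (step 6): P = [1, 2, 3] / [4, 5, 7];  Q = [1, 2, 4] / [3, 5, 6]
  Insert 6 (step 7): P = [1, 2, 3, 6] / [4, 5, 7];  Q = [1, 2, 4, 7] / [3, 5, 6]
Final shape: (4, 3).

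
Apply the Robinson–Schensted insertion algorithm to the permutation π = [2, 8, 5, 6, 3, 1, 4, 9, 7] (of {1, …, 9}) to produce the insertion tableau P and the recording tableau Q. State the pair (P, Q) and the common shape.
P = [1, 3, 4, 7] / [2, 6, 9] / [5] / [8];  Q = [1, 2, 4, 8] / [3, 7, 9] / [5] / [6];  common shape = (4, 3, 1, 1)

Row-insert the values π_1, π_2, … into P one at a time, bumping the leftmost entry strictly greater than the inserted value down to the next row. The recording tableau Q records, in position (i, j), the step at which that cell was added to P.
  Insert 2 (step 1): P = [2];  Q = [1]
  Insert 8 (step 2): P = [2, 8];  Q = [1, 2]
  Insert 5 (step 3): P = [2, 5] / [8];  Q = [1, 2] / [3]
  Insert 6 (step 4): P = [2, 5, 6] / [8];  Q = [1, 2, 4] / [3]
  Insert 3 (step 5): P = [2, 3, 6] / [5] / [8];  Q = [1, 2, 4] / [3] / [5]
  Insert 1 (step 6): P = [1, 3, 6] / [2] / [5] / [8];  Q = [1, 2, 4] / [3] / [5] / [6]
  Insert 4 (step 7): P = [1, 3, 4] / [2, 6] / [5] / [8];  Q = [1, 2, 4] / [3, 7] / [5] / [6]
  Insert 9 (step 8): P = [1, 3, 4, 9] / [2, 6] / [5] / [8];  Q = [1, 2, 4, 8] / [3, 7] / [5] / [6]
  Insert 7 (step 9): P = [1, 3, 4, 7] / [2, 6, 9] / [5] / [8];  Q = [1, 2, 4, 8] / [3, 7, 9] / [5] / [6]
Final shape: (4, 3, 1, 1).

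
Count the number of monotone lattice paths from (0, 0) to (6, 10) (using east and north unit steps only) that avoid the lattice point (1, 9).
Number of paths = 7948

Total paths from (0, 0) to (6, 10): C(16, 6) = 8008. Paths through (1, 9): (paths (0, 0) → (1, 9)) × (paths (1, 9) → (6, 10)) = C(10, 1) · C(6, 5) = 10 · 6 = 60. Avoidance count = 8008 − 60 = 7948.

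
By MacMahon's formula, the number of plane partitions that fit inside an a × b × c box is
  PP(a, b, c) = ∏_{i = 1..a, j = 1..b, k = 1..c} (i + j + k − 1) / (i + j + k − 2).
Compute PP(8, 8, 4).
PP(8, 8, 4) = 15484613937936

Evaluate the triple product over i = 1..8, j = 1..8, k = 1..4. The factors are (2/1) · (3/2) · (4/3) · (5/4) · (3/2) · (4/3) · (5/4) · (6/5) · … (256 factors total). The numerators and denominators telescope so the product is an integer; carrying out the multiplication exactly gives PP(8, 8, 4) = 15484613937936.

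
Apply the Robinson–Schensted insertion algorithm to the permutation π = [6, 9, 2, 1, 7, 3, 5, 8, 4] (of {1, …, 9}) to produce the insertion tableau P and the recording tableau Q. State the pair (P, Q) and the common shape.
P = [1, 3, 4, 8] / [2, 5] / [6, 7] / [9];  Q = [1, 2, 7, 8] / [3, 5] / [4, 6] / [9];  common shape = (4, 2, 2, 1)

Row-insert the values π_1, π_2, … into P one at a time, bumping the leftmost entry strictly greater than the inserted value down to the next row. The recording tableau Q records, in position (i, j), the step at which that cell was added to P.
  Insert 6 (step 1): P = [6];  Q = [1]
  Insert 9 (step 2): P = [6, 9];  Q = [1, 2]
  Insert 2 (step 3): P = [2, 9] / [6];  Q = [1, 2] / [3]
  Insert 1 (step 4): P = [1, 9] / [2] / [6];  Q = [1, 2] / [3] / [4]
  Insert 7 (step 5): P = [1, 7] / [2, 9] / [6];  Q = [1, 2] / [3, 5] / [4]
  Insert 3 (step 6): P = [1, 3] / [2, 7] / [6, 9];  Q = [1, 2] / [3, 5] / [4, 6]
  Insert 5 (step 7): P = [1, 3, 5] / [2, 7] / [6, 9];  Q = [1, 2, 7] / [3, 5] / [4, 6]
  Insert 8 (step 8): P = [1, 3, 5, 8] / [2, 7] / [6, 9];  Q = [1, 2, 7, 8] / [3, 5] / [4, 6]
  Insert 4 (step 9): P = [1, 3, 4, 8] / [2, 5] / [6, 7] / [9];  Q = [1, 2, 7, 8] / [3, 5] / [4, 6] / [9]
Final shape: (4, 2, 2, 1).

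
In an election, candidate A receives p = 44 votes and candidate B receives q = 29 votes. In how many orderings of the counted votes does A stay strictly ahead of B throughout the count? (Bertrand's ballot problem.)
Strict-lead orderings = 39079497643281118800

Total orderings of the 73 votes with 44 for A: C(73, 44) = 190186888530634778160. By the Bertrand ballot formula (Cycle Lemma / reflection principle), the number of orderings in which A is strictly ahead of B throughout is (p − q)/(p + q) · C(p + q, p) = (44 − 29)/(44 + 29) · 190186888530634778160 = 39079497643281118800.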